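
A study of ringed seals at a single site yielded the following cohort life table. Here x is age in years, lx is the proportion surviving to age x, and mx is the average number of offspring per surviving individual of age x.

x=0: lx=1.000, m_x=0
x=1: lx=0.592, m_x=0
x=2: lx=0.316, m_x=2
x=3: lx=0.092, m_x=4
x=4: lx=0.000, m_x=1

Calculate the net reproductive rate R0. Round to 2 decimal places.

lx·mx by age: 0, 0, 0.632, 0.368, 0
R0 = Σ lx·mx = 1 → 1.00

1.00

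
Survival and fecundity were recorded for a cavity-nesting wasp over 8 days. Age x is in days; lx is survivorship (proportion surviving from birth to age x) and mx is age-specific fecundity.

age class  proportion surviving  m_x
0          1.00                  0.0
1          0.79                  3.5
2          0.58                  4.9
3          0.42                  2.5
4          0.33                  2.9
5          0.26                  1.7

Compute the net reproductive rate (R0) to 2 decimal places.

lx·mx by age: 0, 2.765, 2.842, 1.05, 0.957, 0.442
R0 = Σ lx·mx = 8.056 → 8.06

8.06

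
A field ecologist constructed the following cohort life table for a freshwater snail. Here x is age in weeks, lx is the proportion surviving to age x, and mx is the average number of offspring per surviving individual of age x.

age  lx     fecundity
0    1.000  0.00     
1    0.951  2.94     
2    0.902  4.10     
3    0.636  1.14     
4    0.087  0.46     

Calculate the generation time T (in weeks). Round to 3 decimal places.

lx·mx: 0, 2.79594, 3.6982, 0.72504, 0.04002 → R0 = 7.2592
x·lx·mx: 0, 2.79594, 7.3964, 2.17512, 0.16008 → Σ = 12.52754
T = 12.52754 / 7.2592 = 1.725747… → 1.726

1.726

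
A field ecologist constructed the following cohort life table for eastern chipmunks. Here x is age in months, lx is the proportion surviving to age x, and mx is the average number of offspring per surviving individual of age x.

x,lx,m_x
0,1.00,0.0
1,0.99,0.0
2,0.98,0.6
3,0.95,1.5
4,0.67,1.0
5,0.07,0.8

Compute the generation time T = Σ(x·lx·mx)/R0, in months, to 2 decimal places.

3.07

lx·mx: 0, 0, 0.588, 1.425, 0.67, 0.056 → R0 = 2.739
x·lx·mx: 0, 0, 1.176, 4.275, 2.68, 0.28 → Σ = 8.411
T = 8.411 / 2.739 = 3.070829… → 3.07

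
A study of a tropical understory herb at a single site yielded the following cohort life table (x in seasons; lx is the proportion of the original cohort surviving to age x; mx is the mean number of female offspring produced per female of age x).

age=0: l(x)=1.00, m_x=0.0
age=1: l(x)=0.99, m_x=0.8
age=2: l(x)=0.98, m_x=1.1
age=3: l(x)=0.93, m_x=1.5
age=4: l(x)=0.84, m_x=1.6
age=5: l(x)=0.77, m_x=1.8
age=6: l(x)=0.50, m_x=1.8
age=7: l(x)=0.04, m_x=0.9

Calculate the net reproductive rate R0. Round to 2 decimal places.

6.93

lx·mx by age: 0, 0.792, 1.078, 1.395, 1.344, 1.386, 0.9, 0.036
R0 = Σ lx·mx = 6.931 → 6.93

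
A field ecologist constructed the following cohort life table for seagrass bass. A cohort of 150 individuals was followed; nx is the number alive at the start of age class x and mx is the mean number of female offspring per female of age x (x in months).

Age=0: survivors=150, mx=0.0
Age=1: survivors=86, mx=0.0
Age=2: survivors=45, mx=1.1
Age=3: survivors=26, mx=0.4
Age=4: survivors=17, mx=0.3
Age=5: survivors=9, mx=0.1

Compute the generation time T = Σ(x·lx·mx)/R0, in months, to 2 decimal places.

lx = nx/n0 = nx/150: 1, 0.57333…, 0.3, 0.17333…, 0.11333…, 0.06
lx·mx: 0, 0, 0.33, 0.069333…, 0.034…, 0.006 → R0 = 0.439333…
x·lx·mx: 0, 0, 0.66, 0.208…, 0.136…, 0.03 → Σ = 1.034…
T = 1.034… / 0.439333… = 2.353566… → 2.35

2.35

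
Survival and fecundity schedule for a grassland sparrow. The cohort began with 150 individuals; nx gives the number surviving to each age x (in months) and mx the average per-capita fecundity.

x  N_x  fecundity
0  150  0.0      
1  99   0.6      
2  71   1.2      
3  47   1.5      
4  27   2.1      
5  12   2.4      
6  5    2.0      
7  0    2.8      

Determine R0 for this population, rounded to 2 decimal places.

lx = nx/n0 = nx/150: 1, 0.66, 0.47333…, 0.31333…, 0.18, 0.08, 0.03333…, 0
lx·mx by age: 0, 0.396, 0.568…, 0.47…, 0.378, 0.192, 0.066667…, 0
R0 = Σ lx·mx = 2.070667… → 2.07

2.07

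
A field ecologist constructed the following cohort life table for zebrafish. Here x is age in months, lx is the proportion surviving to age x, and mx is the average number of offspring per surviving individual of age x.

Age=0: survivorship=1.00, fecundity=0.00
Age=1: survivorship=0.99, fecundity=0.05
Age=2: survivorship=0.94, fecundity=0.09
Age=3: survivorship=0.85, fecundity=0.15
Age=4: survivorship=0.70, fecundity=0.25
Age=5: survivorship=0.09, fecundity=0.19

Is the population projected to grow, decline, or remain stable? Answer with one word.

R0 = Σ lx·mx = 0 + 0.0495 + 0.0846 + 0.1275 + 0.175 + 0.0171 = 0.4537
R0 < 1, so the population is declining.

declining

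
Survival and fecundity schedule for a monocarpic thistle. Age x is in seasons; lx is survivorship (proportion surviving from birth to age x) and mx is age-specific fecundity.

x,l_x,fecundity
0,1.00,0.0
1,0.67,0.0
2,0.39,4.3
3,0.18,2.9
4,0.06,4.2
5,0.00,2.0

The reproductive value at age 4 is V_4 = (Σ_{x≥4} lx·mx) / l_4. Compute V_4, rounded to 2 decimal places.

lx·mx for x ≥ 4: 0.252, 0 → sum = 0.252
V_4 = 0.252 / l_4 = 0.252 / 0.06 = 4.2 → 4.20

4.20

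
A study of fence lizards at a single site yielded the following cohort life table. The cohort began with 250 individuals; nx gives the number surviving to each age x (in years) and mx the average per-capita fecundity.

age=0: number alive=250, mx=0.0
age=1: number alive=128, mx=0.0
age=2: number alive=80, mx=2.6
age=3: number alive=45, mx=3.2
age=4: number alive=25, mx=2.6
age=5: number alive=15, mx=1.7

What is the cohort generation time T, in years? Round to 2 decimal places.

lx = nx/n0 = nx/250: 1, 0.512, 0.32, 0.18, 0.1, 0.06
lx·mx: 0, 0, 0.832, 0.576, 0.26, 0.102 → R0 = 1.77
x·lx·mx: 0, 0, 1.664, 1.728, 1.04, 0.51 → Σ = 4.942
T = 4.942 / 1.77 = 2.79209… → 2.79

2.79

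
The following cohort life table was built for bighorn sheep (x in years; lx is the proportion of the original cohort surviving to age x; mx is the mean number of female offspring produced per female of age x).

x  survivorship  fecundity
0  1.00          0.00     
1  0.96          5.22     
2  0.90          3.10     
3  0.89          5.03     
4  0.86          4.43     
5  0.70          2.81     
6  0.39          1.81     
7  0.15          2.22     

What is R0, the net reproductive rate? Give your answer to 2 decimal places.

19.09

lx·mx by age: 0, 5.0112, 2.79, 4.4767, 3.8098, 1.967, 0.7059, 0.333
R0 = Σ lx·mx = 19.0936 → 19.09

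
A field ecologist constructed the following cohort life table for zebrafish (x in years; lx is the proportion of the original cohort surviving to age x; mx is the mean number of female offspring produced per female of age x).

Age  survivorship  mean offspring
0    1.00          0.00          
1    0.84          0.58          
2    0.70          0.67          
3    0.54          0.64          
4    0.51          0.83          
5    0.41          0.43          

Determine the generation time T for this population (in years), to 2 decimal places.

lx·mx: 0, 0.4872, 0.469, 0.3456, 0.4233, 0.1763 → R0 = 1.9014
x·lx·mx: 0, 0.4872, 0.938, 1.0368, 1.6932, 0.8815 → Σ = 5.0367
T = 5.0367 / 1.9014 = 2.648943… → 2.65

2.65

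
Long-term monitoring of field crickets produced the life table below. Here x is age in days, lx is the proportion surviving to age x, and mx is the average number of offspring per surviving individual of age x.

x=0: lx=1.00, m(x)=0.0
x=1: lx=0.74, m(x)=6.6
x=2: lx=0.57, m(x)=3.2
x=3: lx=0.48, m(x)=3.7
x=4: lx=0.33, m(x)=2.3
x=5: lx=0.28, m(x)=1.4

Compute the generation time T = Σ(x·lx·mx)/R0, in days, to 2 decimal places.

lx·mx: 0, 4.884, 1.824, 1.776, 0.759, 0.392 → R0 = 9.635
x·lx·mx: 0, 4.884, 3.648, 5.328, 3.036, 1.96 → Σ = 18.856
T = 18.856 / 9.635 = 1.957032… → 1.96

1.96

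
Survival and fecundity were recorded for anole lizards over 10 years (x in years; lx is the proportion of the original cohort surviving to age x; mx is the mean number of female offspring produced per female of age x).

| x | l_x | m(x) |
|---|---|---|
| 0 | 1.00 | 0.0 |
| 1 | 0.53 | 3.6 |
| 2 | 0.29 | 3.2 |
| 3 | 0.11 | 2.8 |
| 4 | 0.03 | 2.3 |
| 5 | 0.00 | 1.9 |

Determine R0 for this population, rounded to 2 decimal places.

3.21

lx·mx by age: 0, 1.908, 0.928, 0.308, 0.069, 0
R0 = Σ lx·mx = 3.213 → 3.21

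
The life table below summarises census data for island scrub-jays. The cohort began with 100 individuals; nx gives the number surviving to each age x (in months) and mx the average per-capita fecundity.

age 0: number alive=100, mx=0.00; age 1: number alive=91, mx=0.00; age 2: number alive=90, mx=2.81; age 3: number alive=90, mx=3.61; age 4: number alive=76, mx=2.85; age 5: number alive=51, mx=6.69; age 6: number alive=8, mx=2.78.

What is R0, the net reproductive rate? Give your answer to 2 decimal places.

11.58

lx = nx/n0 = nx/100: 1, 0.91, 0.9, 0.9, 0.76, 0.51, 0.08
lx·mx by age: 0, 0, 2.529, 3.249, 2.166, 3.4119, 0.2224
R0 = Σ lx·mx = 11.5783 → 11.58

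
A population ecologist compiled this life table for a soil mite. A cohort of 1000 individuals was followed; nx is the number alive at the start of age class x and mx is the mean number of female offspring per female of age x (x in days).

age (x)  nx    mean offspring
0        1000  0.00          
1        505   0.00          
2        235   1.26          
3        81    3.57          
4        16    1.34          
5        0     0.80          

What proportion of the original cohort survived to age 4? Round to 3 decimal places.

l_4 = n_4/n_0 = 16/1000 = 0.016 → 0.016

0.016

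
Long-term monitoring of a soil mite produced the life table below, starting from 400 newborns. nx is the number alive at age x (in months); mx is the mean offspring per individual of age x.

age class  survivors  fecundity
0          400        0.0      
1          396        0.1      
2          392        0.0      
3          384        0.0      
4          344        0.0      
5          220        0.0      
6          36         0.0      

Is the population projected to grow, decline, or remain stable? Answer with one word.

declining

lx = nx/n0 = nx/400: 1, 0.99, 0.98, 0.96, 0.86, 0.55, 0.09
R0 = Σ lx·mx = 0 + 0.099 + 0 + 0 + 0 + 0 + 0 = 0.099
R0 < 1, so the population is declining.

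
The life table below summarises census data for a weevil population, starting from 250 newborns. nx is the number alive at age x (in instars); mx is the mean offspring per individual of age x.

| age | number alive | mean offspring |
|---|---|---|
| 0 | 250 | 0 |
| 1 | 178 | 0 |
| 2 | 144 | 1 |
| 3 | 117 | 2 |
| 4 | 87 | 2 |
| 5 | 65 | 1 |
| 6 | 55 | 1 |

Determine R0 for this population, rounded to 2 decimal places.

lx = nx/n0 = nx/250: 1, 0.712, 0.576, 0.468, 0.348, 0.26, 0.22
lx·mx by age: 0, 0, 0.576, 0.936, 0.696, 0.26, 0.22
R0 = Σ lx·mx = 2.688 → 2.69

2.69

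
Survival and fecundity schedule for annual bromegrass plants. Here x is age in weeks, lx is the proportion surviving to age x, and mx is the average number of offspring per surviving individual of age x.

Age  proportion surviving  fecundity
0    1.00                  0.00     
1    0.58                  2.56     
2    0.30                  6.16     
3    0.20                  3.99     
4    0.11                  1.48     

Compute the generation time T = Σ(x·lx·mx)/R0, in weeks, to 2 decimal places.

lx·mx: 0, 1.4848, 1.848, 0.798, 0.1628 → R0 = 4.2936
x·lx·mx: 0, 1.4848, 3.696, 2.394, 0.6512 → Σ = 8.226
T = 8.226 / 4.2936 = 1.915875… → 1.92

1.92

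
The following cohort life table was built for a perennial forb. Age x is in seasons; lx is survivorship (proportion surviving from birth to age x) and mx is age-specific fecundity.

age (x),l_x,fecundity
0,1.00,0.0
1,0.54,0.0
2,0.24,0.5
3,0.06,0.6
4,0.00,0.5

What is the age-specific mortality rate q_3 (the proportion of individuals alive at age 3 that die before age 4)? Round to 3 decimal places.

q_3 = (l_3 − l_4) / l_3 = (0.06 − 0) / 0.06
     = 0.06 / 0.06 = 1 → 1.000

1.000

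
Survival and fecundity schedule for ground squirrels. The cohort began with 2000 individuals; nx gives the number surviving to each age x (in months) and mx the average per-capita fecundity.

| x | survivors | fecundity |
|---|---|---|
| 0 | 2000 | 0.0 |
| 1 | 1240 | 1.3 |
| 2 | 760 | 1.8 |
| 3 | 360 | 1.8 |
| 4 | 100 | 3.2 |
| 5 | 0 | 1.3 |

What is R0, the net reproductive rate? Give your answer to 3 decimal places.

1.974

lx = nx/n0 = nx/2000: 1, 0.62, 0.38, 0.18, 0.05, 0
lx·mx by age: 0, 0.806, 0.684, 0.324, 0.16, 0
R0 = Σ lx·mx = 1.974 → 1.974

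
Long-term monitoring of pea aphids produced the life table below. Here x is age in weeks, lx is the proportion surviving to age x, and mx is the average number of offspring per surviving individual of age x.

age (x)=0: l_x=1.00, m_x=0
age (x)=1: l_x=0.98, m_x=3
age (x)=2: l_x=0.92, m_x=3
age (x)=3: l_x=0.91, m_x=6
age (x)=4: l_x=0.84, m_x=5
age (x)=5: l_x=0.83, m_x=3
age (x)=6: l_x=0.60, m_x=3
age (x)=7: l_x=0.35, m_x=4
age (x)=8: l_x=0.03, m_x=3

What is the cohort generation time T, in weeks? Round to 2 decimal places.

3.57

lx·mx: 0, 2.94, 2.76, 5.46, 4.2, 2.49, 1.8, 1.4, 0.09 → R0 = 21.14
x·lx·mx: 0, 2.94, 5.52, 16.38, 16.8, 12.45, 10.8, 9.8, 0.72 → Σ = 75.41
T = 75.41 / 21.14 = 3.567171… → 3.57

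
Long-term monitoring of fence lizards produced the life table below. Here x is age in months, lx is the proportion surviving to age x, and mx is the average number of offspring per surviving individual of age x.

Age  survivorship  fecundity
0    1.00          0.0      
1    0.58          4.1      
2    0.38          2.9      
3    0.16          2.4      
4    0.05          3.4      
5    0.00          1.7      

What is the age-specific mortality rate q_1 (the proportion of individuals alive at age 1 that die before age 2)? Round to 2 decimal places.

q_1 = (l_1 − l_2) / l_1 = (0.58 − 0.38) / 0.58
     = 0.2 / 0.58 = 0.344828… → 0.34

0.34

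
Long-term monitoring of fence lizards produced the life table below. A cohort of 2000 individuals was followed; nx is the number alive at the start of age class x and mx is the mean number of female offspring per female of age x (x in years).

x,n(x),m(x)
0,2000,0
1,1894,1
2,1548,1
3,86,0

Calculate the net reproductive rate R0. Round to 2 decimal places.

lx = nx/n0 = nx/2000: 1, 0.947, 0.774, 0.043
lx·mx by age: 0, 0.947, 0.774, 0
R0 = Σ lx·mx = 1.721 → 1.72

1.72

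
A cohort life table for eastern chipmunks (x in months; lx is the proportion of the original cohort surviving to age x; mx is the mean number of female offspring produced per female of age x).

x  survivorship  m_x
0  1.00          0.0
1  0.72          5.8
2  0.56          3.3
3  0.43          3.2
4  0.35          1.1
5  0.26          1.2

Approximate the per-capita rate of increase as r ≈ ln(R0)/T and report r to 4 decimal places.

1.1215

R0 = Σ lx·mx = 0 + 4.176 + 1.848 + 1.376 + 0.385 + 0.312 = 8.097
Σ x·lx·mx = 15.1; T = 15.1/8.097 = 1.86489…
r ≈ ln(R0)/T = ln(8.097)/1.86489… = 1.121512… → 1.1215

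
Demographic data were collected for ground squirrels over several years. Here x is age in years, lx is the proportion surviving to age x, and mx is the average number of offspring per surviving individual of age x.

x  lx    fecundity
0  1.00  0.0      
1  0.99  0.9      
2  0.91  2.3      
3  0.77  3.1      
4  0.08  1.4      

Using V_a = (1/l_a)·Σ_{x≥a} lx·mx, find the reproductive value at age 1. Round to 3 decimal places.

5.538

lx·mx for x ≥ 1: 0.891, 2.093, 2.387, 0.112 → sum = 5.483
V_1 = 5.483 / l_1 = 5.483 / 0.99 = 5.538384… → 5.538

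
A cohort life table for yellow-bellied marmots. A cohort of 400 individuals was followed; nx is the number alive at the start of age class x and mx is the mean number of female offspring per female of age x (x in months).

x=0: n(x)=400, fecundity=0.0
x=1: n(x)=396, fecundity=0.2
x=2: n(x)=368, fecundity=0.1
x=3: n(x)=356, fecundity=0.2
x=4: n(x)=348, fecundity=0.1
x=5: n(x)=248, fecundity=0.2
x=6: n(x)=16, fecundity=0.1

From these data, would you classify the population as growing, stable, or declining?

declining

lx = nx/n0 = nx/400: 1, 0.99, 0.92, 0.89, 0.87, 0.62, 0.04
R0 = Σ lx·mx = 0 + 0.198 + 0.092 + 0.178 + 0.087 + 0.124 + 0.004 = 0.683
R0 < 1, so the population is declining.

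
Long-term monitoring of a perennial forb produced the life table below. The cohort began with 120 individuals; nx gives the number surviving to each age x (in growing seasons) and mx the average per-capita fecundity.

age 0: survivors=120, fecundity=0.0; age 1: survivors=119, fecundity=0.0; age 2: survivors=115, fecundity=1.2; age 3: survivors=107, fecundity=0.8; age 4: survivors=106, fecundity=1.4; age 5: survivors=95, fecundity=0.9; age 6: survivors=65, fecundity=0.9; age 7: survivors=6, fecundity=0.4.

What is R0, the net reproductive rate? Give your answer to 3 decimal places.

lx = nx/n0 = nx/120: 1, 0.99167…, 0.95833…, 0.89167…, 0.88333…, 0.79167…, 0.54167…, 0.05
lx·mx by age: 0, 0, 1.15…, 0.713333…, 1.236667…, 0.7125…, 0.4875…, 0.02
R0 = Σ lx·mx = 4.32… → 4.320

4.320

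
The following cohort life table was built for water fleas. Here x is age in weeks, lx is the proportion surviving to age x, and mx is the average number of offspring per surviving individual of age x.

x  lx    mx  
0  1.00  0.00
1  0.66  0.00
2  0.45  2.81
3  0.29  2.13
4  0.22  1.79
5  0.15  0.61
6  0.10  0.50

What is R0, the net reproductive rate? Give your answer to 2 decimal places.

lx·mx by age: 0, 0, 1.2645, 0.6177, 0.3938, 0.0915, 0.05
R0 = Σ lx·mx = 2.4175 → 2.42

2.42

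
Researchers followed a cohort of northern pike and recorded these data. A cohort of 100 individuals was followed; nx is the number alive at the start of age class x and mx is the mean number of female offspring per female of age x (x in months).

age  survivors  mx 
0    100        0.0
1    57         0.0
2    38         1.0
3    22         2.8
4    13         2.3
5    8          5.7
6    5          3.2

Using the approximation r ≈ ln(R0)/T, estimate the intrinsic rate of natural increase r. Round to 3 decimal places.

0.176

lx = nx/n0 = nx/100: 1, 0.57, 0.38, 0.22, 0.13, 0.08, 0.05
R0 = Σ lx·mx = 0 + 0 + 0.38 + 0.616 + 0.299 + 0.456 + 0.16 = 1.911
Σ x·lx·mx = 7.044; T = 7.044/1.911 = 3.68603…
r ≈ ln(R0)/T = ln(1.911)/3.68603… = 0.1757… → 0.176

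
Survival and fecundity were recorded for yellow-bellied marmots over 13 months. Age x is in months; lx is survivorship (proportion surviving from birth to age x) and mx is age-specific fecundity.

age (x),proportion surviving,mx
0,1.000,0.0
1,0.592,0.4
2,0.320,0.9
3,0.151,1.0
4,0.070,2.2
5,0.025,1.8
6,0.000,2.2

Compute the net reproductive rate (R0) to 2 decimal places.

0.87

lx·mx by age: 0, 0.2368, 0.288, 0.151, 0.154, 0.045, 0
R0 = Σ lx·mx = 0.8748 → 0.87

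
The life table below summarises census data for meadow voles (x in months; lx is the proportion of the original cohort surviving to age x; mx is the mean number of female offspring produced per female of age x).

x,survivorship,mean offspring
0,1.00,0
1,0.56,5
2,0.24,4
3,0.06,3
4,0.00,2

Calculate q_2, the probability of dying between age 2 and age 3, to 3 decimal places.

0.750

q_2 = (l_2 − l_3) / l_2 = (0.24 − 0.06) / 0.24
     = 0.18 / 0.24 = 0.75 → 0.750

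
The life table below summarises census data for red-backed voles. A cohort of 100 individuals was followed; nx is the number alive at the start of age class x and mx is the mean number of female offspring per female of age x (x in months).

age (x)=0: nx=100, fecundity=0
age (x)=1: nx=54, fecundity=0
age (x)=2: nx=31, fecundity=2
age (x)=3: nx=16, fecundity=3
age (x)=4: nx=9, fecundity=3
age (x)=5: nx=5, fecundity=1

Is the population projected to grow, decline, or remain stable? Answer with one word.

growing

lx = nx/n0 = nx/100: 1, 0.54, 0.31, 0.16, 0.09, 0.05
R0 = Σ lx·mx = 0 + 0 + 0.62 + 0.48 + 0.27 + 0.05 = 1.42
R0 > 1, so the population is growing.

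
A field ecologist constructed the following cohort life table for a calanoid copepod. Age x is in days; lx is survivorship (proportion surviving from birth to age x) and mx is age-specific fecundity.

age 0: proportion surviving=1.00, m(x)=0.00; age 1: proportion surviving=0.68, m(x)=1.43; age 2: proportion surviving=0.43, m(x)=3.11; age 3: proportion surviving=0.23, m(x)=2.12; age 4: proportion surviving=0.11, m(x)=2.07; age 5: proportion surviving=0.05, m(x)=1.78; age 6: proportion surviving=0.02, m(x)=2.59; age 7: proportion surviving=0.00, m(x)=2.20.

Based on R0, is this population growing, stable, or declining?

growing

R0 = Σ lx·mx = 0 + 0.9724 + 1.3373 + 0.4876 + 0.2277 + 0.089 + 0.0518 + 0 = 3.1658
R0 > 1, so the population is growing.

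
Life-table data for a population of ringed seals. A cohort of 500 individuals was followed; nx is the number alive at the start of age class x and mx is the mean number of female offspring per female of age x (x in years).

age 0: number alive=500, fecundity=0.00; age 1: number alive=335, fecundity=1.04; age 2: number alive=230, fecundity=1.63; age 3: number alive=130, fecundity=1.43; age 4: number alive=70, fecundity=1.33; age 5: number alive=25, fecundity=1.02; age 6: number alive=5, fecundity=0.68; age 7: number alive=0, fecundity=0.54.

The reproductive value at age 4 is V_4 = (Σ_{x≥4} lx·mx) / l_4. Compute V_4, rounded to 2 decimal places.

1.74

lx = nx/n0 = nx/500: 1, 0.67, 0.46, 0.26, 0.14, 0.05, 0.01, 0
lx·mx for x ≥ 4: 0.1862, 0.051, 0.0068, 0 → sum = 0.244
V_4 = 0.244 / l_4 = 0.244 / 0.14 = 1.742857… → 1.74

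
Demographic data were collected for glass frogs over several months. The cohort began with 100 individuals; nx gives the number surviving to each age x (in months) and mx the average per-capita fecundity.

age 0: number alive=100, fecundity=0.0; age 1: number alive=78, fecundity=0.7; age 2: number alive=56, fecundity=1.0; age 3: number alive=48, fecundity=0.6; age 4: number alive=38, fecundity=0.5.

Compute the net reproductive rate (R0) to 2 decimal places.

1.58

lx = nx/n0 = nx/100: 1, 0.78, 0.56, 0.48, 0.38
lx·mx by age: 0, 0.546, 0.56, 0.288, 0.19
R0 = Σ lx·mx = 1.584 → 1.58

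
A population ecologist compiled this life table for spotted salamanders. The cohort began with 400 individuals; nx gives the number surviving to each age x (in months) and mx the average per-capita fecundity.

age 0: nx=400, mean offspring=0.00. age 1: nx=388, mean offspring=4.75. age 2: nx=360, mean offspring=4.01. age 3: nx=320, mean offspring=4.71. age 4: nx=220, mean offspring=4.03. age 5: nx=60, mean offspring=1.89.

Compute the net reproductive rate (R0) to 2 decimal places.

lx = nx/n0 = nx/400: 1, 0.97, 0.9, 0.8, 0.55, 0.15
lx·mx by age: 0, 4.6075, 3.609, 3.768, 2.2165, 0.2835
R0 = Σ lx·mx = 14.4845 → 14.48

14.48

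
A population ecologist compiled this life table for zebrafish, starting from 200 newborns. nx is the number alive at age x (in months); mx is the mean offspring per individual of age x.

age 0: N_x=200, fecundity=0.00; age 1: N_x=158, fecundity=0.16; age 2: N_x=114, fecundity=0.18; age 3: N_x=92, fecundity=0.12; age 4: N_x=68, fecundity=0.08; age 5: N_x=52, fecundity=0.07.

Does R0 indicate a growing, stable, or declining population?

declining

lx = nx/n0 = nx/200: 1, 0.79, 0.57, 0.46, 0.34, 0.26
R0 = Σ lx·mx = 0 + 0.1264 + 0.1026 + 0.0552 + 0.0272 + 0.0182 = 0.3296
R0 < 1, so the population is declining.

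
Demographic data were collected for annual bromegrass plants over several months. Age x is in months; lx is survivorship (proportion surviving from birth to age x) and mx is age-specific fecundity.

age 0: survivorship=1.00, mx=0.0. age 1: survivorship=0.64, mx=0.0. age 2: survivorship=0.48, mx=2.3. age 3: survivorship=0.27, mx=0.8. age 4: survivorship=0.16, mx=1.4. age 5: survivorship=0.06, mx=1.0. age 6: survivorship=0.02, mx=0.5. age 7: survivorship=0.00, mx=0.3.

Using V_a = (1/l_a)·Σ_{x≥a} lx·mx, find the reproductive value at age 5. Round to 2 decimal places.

1.17

lx·mx for x ≥ 5: 0.06, 0.01, 0 → sum = 0.07
V_5 = 0.07 / l_5 = 0.07 / 0.06 = 1.166667… → 1.17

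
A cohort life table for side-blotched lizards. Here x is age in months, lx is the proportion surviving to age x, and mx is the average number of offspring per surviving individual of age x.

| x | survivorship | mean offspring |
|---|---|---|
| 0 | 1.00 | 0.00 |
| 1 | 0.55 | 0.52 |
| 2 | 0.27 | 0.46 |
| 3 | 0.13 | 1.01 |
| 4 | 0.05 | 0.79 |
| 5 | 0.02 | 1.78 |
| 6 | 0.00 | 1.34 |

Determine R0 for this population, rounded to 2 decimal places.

lx·mx by age: 0, 0.286, 0.1242, 0.1313, 0.0395, 0.0356, 0
R0 = Σ lx·mx = 0.6166 → 0.62

0.62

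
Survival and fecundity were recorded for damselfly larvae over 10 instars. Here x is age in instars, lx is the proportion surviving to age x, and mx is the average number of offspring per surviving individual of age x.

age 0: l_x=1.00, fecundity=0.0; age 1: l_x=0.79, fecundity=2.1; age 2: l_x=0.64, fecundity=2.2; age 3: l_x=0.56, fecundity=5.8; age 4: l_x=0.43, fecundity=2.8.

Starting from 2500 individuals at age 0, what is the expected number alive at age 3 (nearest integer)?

1400

Expected survivors = N0 · l_3 = 2500 × 0.56 = 1400 → 1400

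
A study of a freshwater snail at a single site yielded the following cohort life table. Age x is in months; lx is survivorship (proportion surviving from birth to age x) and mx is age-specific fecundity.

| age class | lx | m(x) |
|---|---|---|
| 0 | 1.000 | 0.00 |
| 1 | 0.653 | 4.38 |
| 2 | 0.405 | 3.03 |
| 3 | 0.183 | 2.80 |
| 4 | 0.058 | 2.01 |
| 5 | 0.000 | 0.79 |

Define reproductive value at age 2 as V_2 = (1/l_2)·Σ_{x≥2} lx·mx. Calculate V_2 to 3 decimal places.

lx·mx for x ≥ 2: 1.22715, 0.5124, 0.11658, 0 → sum = 1.85613
V_2 = 1.85613 / l_2 = 1.85613 / 0.405 = 4.583037… → 4.583

4.583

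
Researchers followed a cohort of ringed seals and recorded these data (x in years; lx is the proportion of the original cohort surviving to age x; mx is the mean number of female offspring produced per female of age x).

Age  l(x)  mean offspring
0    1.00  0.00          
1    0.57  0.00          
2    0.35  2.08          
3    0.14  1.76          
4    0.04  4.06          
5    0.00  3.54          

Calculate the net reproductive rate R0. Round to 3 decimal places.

lx·mx by age: 0, 0, 0.728, 0.2464, 0.1624, 0
R0 = Σ lx·mx = 1.1368 → 1.137

1.137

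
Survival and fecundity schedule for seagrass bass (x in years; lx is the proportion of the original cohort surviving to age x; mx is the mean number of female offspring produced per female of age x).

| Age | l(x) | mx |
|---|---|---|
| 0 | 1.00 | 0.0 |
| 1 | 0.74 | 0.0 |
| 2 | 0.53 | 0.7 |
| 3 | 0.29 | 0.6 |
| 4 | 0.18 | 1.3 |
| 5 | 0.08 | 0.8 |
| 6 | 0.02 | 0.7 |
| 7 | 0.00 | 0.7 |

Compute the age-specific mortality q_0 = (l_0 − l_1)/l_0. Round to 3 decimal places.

0.260

q_0 = (l_0 − l_1) / l_0 = (1 − 0.74) / 1
     = 0.26 / 1 = 0.26 → 0.260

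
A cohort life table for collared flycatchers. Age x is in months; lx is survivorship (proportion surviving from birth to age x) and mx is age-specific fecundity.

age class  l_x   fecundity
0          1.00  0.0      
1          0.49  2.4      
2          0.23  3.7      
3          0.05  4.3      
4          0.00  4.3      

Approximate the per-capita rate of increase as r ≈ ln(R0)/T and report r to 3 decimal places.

R0 = Σ lx·mx = 0 + 1.176 + 0.851 + 0.215 + 0 = 2.242
Σ x·lx·mx = 3.523; T = 3.523/2.242 = 1.57136…
r ≈ ln(R0)/T = ln(2.242)/1.57136… = 0.5138… → 0.514

0.514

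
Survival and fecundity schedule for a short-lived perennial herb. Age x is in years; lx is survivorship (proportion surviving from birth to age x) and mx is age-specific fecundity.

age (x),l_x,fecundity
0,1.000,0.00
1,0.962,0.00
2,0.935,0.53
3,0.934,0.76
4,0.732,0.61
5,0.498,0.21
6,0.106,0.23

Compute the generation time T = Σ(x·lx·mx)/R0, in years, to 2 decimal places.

3.13

lx·mx: 0, 0, 0.49555, 0.70984, 0.44652, 0.10458, 0.02438 → R0 = 1.78087
x·lx·mx: 0, 0, 0.9911, 2.12952, 1.78608, 0.5229, 0.14628 → Σ = 5.57588
T = 5.57588 / 1.78087 = 3.130987… → 3.13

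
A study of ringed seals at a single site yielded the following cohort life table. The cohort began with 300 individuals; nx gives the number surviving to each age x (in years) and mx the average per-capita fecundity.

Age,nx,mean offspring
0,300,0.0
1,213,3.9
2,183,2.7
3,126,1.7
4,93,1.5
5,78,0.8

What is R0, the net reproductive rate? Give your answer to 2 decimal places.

5.80

lx = nx/n0 = nx/300: 1, 0.71, 0.61, 0.42, 0.31, 0.26
lx·mx by age: 0, 2.769, 1.647, 0.714, 0.465, 0.208
R0 = Σ lx·mx = 5.803 → 5.80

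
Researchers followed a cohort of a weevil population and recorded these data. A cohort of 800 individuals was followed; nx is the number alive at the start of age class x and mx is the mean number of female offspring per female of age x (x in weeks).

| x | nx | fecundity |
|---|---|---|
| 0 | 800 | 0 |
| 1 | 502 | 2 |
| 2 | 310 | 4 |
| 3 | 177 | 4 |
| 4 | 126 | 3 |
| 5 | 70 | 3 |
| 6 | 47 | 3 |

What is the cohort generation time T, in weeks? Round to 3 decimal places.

lx = nx/n0 = nx/800: 1, 0.6275, 0.3875, 0.22125, 0.1575, 0.0875, 0.05875
lx·mx: 0, 1.255, 1.55, 0.885, 0.4725, 0.2625, 0.17625 → R0 = 4.60125
x·lx·mx: 0, 1.255, 3.1, 2.655, 1.89, 1.3125, 1.0575 → Σ = 11.27
T = 11.27 / 4.60125 = 2.449334… → 2.449

2.449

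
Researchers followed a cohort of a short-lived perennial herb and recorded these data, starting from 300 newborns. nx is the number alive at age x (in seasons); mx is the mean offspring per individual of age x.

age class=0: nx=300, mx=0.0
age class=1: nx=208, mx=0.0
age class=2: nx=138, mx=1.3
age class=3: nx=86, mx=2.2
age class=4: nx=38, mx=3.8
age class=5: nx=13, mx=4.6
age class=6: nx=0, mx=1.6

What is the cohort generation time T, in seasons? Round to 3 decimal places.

3.148

lx = nx/n0 = nx/300: 1, 0.69333…, 0.46, 0.28667…, 0.12667…, 0.04333…, 0
lx·mx: 0, 0, 0.598, 0.630667…, 0.481333…, 0.199333…, 0 → R0 = 1.909333…
x·lx·mx: 0, 0, 1.196, 1.892…, 1.925333…, 0.996667…, 0 → Σ = 6.01…
T = 6.01… / 1.909333… = 3.147696… → 3.148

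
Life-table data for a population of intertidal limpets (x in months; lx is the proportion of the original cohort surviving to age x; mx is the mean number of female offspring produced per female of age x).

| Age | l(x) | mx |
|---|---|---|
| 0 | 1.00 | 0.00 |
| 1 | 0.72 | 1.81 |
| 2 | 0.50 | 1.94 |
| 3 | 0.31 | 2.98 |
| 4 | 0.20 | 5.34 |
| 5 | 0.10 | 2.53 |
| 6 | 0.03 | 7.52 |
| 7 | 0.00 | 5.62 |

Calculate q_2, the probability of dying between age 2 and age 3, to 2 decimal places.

0.38

q_2 = (l_2 − l_3) / l_2 = (0.5 − 0.31) / 0.5
     = 0.19 / 0.5 = 0.38 → 0.38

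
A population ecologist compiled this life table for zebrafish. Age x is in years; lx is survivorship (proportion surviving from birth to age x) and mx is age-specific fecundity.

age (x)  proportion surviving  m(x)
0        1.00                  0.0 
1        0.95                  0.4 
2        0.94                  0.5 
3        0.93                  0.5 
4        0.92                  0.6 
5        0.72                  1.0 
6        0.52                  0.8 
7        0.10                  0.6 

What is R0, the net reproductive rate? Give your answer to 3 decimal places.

3.063

lx·mx by age: 0, 0.38, 0.47, 0.465, 0.552, 0.72, 0.416, 0.06
R0 = Σ lx·mx = 3.063 → 3.063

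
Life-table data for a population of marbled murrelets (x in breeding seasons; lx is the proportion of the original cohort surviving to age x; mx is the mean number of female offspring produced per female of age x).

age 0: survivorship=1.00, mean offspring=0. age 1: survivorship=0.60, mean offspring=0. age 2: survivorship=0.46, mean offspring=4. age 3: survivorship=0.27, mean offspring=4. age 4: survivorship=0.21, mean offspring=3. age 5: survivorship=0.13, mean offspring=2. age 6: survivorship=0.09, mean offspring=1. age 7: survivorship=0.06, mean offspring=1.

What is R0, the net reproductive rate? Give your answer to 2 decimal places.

3.96

lx·mx by age: 0, 0, 1.84, 1.08, 0.63, 0.26, 0.09, 0.06
R0 = Σ lx·mx = 3.96 → 3.96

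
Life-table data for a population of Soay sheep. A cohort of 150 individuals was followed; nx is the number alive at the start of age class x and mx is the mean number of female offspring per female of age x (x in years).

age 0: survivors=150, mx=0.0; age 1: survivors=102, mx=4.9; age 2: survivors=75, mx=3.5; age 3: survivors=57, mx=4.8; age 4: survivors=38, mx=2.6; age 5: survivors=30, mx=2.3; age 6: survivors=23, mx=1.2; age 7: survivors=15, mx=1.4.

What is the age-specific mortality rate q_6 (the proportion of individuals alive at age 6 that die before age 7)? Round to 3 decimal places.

0.348

lx = nx/n0 = nx/150: 1, 0.68, 0.5, 0.38, 0.25333…, 0.2, 0.15333…, 0.1
q_6 = (l_6 − l_7) / l_6 = (0.153333… − 0.1) / 0.153333…
     = 0.053333… / 0.153333… = 0.347826… → 0.348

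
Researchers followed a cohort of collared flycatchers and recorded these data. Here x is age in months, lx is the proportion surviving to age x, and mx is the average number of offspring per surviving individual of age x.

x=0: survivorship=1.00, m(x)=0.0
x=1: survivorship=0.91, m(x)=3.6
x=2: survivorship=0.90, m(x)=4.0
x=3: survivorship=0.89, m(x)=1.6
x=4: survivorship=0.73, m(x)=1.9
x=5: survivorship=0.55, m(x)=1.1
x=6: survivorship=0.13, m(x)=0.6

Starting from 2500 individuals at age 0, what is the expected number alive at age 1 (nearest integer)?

2275

Expected survivors = N0 · l_1 = 2500 × 0.91 = 2275 → 2275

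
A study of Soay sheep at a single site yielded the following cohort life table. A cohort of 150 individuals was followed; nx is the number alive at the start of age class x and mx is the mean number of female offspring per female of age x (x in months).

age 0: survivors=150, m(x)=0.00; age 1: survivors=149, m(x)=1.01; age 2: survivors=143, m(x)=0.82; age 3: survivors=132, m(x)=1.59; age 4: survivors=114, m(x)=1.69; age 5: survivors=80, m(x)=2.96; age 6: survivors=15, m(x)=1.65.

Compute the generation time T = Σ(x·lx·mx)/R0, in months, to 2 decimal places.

3.35

lx = nx/n0 = nx/150: 1, 0.99333…, 0.95333…, 0.88, 0.76, 0.53333…, 0.1
lx·mx: 0, 1.003267…, 0.781733…, 1.3992, 1.2844, 1.578667…, 0.165 → R0 = 6.212267…
x·lx·mx: 0, 1.003267…, 1.563467…, 4.1976, 5.1376, 7.893333…, 0.99 → Σ = 20.785267…
T = 20.785267… / 6.212267… = 3.345843… → 3.35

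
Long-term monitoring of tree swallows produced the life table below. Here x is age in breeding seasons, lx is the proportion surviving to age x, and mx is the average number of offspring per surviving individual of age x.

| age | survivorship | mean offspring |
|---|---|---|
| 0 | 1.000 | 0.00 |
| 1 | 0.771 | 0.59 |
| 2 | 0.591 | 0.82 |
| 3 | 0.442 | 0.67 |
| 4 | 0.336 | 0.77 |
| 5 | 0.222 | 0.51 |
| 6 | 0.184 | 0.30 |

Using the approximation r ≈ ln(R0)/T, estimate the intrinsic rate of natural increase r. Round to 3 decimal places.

R0 = Σ lx·mx = 0 + 0.45489 + 0.48462 + 0.29614 + 0.25872 + 0.11322 + 0.0552 = 1.66279
Σ x·lx·mx = 4.24473; T = 4.24473/1.66279 = 2.55278…
r ≈ ln(R0)/T = ln(1.66279)/2.55278… = 0.19919… → 0.199

0.199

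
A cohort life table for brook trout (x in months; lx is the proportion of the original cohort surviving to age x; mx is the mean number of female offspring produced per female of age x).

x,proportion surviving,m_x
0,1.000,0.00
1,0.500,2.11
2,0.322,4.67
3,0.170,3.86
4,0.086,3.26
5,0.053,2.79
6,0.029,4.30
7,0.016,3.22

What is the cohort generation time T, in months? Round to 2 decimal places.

2.36

lx·mx: 0, 1.055, 1.50374, 0.6562, 0.28036, 0.14787, 0.1247, 0.05152 → R0 = 3.81939
x·lx·mx: 0, 1.055, 3.00748, 1.9686, 1.12144, 0.73935, 0.7482, 0.36064 → Σ = 9.00071
T = 9.00071 / 3.81939 = 2.356583… → 2.36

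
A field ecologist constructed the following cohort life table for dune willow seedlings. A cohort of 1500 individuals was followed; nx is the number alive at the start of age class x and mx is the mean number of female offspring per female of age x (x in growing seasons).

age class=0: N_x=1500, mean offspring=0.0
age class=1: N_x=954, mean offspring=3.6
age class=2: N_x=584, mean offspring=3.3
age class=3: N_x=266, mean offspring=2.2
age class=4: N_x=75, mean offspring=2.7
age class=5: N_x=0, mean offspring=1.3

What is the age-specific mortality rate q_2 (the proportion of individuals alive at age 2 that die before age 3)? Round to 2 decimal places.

lx = nx/n0 = nx/1500: 1, 0.636, 0.38933…, 0.17733…, 0.05, 0
q_2 = (l_2 − l_3) / l_2 = (0.389333… − 0.177333…) / 0.389333…
     = 0.212… / 0.389333… = 0.544521… → 0.54

0.54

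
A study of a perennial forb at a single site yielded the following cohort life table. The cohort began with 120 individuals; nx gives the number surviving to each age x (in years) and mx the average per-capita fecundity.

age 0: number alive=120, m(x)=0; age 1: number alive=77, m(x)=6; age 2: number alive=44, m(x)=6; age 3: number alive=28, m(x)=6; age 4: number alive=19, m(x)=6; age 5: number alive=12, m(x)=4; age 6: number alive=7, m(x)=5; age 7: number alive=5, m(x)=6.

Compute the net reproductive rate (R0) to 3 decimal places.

lx = nx/n0 = nx/120: 1, 0.64167…, 0.36667…, 0.23333…, 0.15833…, 0.1, 0.05833…, 0.04167…
lx·mx by age: 0, 3.85…, 2.2…, 1.4…, 0.95…, 0.4, 0.291667…, 0.25…
R0 = Σ lx·mx = 9.341667… → 9.342

9.342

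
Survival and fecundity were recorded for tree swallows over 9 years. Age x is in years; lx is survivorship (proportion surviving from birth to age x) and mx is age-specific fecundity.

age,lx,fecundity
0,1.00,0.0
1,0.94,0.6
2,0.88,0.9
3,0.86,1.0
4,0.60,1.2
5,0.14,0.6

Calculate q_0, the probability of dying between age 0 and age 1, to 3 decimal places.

0.060

q_0 = (l_0 − l_1) / l_0 = (1 − 0.94) / 1
     = 0.06 / 1 = 0.06 → 0.060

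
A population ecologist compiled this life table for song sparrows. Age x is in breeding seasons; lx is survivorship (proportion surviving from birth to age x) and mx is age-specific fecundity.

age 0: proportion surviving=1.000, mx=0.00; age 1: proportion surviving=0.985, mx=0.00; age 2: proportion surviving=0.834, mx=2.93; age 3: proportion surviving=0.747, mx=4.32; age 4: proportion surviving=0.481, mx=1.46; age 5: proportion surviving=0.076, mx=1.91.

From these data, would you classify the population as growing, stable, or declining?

growing

R0 = Σ lx·mx = 0 + 0 + 2.44362 + 3.22704 + 0.70226 + 0.14516 = 6.51808
R0 > 1, so the population is growing.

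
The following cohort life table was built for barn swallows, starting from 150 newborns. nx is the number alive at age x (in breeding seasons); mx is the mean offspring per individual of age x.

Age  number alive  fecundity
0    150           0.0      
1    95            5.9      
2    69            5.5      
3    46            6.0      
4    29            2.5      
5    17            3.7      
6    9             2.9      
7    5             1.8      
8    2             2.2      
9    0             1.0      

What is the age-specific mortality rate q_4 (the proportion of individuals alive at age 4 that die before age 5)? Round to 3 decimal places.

lx = nx/n0 = nx/150: 1, 0.63333…, 0.46, 0.30667…, 0.19333…, 0.11333…, 0.06, 0.03333…, 0.01333…, 0
q_4 = (l_4 − l_5) / l_4 = (0.193333… − 0.113333…) / 0.193333…
     = 0.08… / 0.193333… = 0.413793… → 0.414

0.414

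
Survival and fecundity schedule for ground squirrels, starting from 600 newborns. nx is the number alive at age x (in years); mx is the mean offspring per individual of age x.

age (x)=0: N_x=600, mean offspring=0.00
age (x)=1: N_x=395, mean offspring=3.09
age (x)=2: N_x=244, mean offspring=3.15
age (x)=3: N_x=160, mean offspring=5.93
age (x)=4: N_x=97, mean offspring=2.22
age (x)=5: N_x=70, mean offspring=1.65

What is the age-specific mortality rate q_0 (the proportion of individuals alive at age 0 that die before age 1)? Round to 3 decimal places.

lx = nx/n0 = nx/600: 1, 0.65833…, 0.40667…, 0.26667…, 0.16167…, 0.11667…
q_0 = (l_0 − l_1) / l_0 = (1 − 0.658333…) / 1
     = 0.341667… / 1 = 0.341667… → 0.342

0.342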